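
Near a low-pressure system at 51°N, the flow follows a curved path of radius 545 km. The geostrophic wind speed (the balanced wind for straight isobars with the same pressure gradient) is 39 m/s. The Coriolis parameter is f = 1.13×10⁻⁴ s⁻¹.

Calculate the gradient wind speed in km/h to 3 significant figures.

Around a low, centrifugal force acts outward with Coriolis, so pressure-gradient force balances both:
(1/ρ)|∂P/∂n| = fV + V²/R  →  V² + fR·V − fR·V_g = 0
With fR = 1.13×10⁻⁴ × 545×10³ m = 61.6 m/s:
V = [−fR + √((fR)² + 4 fR V_g)]/2 = [−61.6 + √(61.6² + 4×61.6×39)]/2 = 27.1 m/s
Subgeostrophic (V < V_g = 39 m/s), as expected around a low.
Converting: 27.1 m/s × 3.6 = 97.5 km/h

97.5 km/h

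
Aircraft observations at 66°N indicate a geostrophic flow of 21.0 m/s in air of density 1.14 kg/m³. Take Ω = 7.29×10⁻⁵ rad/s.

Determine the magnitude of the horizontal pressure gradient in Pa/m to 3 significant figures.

Coriolis parameter at 66°N:
f = 2Ω sin φ = 2 × 7.29×10⁻⁵ × sin 66° = 1.33×10⁻⁴ s⁻¹
Geostrophic balance rearranged: |∂P/∂n| = f ρ V_g
|∂P/∂n| = 1.33×10⁻⁴ × 1.14 × 21.0 = 3.19×10⁻³ Pa/m

3.19×10⁻³ Pa/m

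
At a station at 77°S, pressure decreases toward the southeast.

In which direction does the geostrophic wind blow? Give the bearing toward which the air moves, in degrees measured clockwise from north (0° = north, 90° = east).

The pressure-gradient force points toward the southeast (bearing 135°).
Geostrophic balance: in the Southern Hemisphere the Coriolis force deflects motion to the left, so the geostrophic wind blows 90° to the left of the pressure-gradient force (low pressure on the right).
Rotating 135° by 90° counterclockwise gives 045° — the wind blows toward the northeast.

045°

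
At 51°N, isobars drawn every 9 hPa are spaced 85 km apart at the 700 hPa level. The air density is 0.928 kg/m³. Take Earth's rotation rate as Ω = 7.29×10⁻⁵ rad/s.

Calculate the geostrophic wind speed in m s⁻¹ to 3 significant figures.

101 m s⁻¹

Coriolis parameter at 51°N:
f = 2Ω sin φ = 2 × 7.29×10⁻⁵ × sin 51° = 1.13×10⁻⁴ s⁻¹
Pressure gradient: |∂P/∂n| = 900 Pa / 85000 m = 1.06×10⁻² Pa/m
Geostrophic balance (pressure-gradient force = Coriolis force):
V_g = (1/(fρ)) |∂P/∂n| = 1.06×10⁻² / (1.13×10⁻⁴ × 0.928) = 101 m/s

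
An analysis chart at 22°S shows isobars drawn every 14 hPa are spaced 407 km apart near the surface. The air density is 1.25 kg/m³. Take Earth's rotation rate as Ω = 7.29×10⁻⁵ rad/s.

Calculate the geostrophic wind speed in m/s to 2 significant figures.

50 m/s

Coriolis parameter at 22°S:
f = 2Ω sin φ = 2 × 7.29×10⁻⁵ × sin 22° = 5.46×10⁻⁵ s⁻¹
Pressure gradient: |∂P/∂n| = 1400 Pa / 407000 m = 3.44×10⁻³ Pa/m
Geostrophic balance (pressure-gradient force = Coriolis force):
V_g = (1/(fρ)) |∂P/∂n| = 3.44×10⁻³ / (5.46×10⁻⁵ × 1.25) = 50.4 m/s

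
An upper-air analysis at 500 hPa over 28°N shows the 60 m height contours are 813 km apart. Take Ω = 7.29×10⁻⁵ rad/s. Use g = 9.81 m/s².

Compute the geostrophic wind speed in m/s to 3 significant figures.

Coriolis parameter at 28°N:
f = 2Ω sin φ = 2 × 7.29×10⁻⁵ × sin 28° = 6.84×10⁻⁵ s⁻¹
Height gradient: |∂Z/∂n| = 60 m / 813000 m = 7.38×10⁻⁵
On a pressure surface, geostrophic balance gives V_g = (g/f)|∂Z/∂n|:
V_g = 9.81 × 7.38×10⁻⁵ / 6.84×10⁻⁵ = 10.6 m/s

10.6 m/s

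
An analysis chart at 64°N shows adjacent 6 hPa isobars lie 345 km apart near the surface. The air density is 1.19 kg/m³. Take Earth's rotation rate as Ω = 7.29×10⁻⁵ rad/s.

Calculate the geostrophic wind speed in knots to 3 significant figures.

Coriolis parameter at 64°N:
f = 2Ω sin φ = 2 × 7.29×10⁻⁵ × sin 64° = 1.31×10⁻⁴ s⁻¹
Pressure gradient: |∂P/∂n| = 600 Pa / 345000 m = 1.74×10⁻³ Pa/m
Geostrophic balance (pressure-gradient force = Coriolis force):
V_g = (1/(fρ)) |∂P/∂n| = 1.74×10⁻³ / (1.31×10⁻⁴ × 1.19) = 11.2 m/s
Converting: 11.2 m/s × 1.944 = 21.7 knots

21.7 knots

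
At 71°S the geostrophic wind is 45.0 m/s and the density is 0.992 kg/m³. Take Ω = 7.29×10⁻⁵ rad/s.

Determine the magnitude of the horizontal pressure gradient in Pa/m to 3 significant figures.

Coriolis parameter at 71°S:
f = 2Ω sin φ = 2 × 7.29×10⁻⁵ × sin 71° = 1.38×10⁻⁴ s⁻¹
Geostrophic balance rearranged: |∂P/∂n| = f ρ V_g
|∂P/∂n| = 1.38×10⁻⁴ × 0.992 × 45.0 = 6.15×10⁻³ Pa/m

6.15×10⁻³ Pa/m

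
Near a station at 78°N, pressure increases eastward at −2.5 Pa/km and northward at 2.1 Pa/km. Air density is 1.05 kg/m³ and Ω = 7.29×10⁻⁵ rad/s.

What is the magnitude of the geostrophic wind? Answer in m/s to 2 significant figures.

22 m/s

Coriolis parameter at 78°N:
f = 2Ω sin φ = 2 × 7.29×10⁻⁵ × sin 78° = 1.43×10⁻⁴ s⁻¹
Component geostrophic relations (x east, y north):
u_g = −(1/(fρ)) ∂P/∂y,  v_g = (1/(fρ)) ∂P/∂x
u_g = −(2.1×10⁻³)/(1.43×10⁻⁴ × 1.05) = −14.0 m/s;  v_g = (−2.5×10⁻³)/(1.43×10⁻⁴ × 1.05) = −16.7 m/s
|V_g| = √(u_g² + v_g²) = 21.8 m/s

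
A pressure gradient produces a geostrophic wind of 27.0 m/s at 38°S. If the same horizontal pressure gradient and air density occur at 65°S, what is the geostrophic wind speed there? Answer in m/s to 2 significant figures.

18 m/s

With the same pressure gradient and density, V_g ∝ 1/f ∝ 1/sin φ.
V₂ = V₁ · sin φ₁ / sin φ₂ = 27.0 × sin 38° / sin 65°
V₂ = 27.0 × 0.6157/0.9063 = 18 m/s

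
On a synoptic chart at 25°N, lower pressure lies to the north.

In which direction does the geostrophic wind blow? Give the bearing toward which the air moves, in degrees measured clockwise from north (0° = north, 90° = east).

090°

The pressure-gradient force points toward the north (bearing 000°).
Geostrophic balance: in the Northern Hemisphere the Coriolis force deflects motion to the right, so the geostrophic wind blows 90° to the right of the pressure-gradient force (low pressure on the left).
Rotating 000° by 90° clockwise gives 090° — the wind blows toward the east.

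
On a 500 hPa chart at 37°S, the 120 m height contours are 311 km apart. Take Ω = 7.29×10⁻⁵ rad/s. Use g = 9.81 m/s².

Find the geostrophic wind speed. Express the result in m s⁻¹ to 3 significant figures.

43.1 m s⁻¹

Coriolis parameter at 37°S:
f = 2Ω sin φ = 2 × 7.29×10⁻⁵ × sin 37° = 8.77×10⁻⁵ s⁻¹
Height gradient: |∂Z/∂n| = 120 m / 311000 m = 3.86×10⁻⁴
On a pressure surface, geostrophic balance gives V_g = (g/f)|∂Z/∂n|:
V_g = 9.81 × 3.86×10⁻⁴ / 8.77×10⁻⁵ = 43.1 m/s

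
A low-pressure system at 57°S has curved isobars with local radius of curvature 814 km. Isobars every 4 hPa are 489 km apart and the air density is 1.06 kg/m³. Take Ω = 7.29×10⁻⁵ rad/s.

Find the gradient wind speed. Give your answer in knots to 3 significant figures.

Coriolis parameter at 57°S:
f = 2Ω sin φ = 2 × 7.29×10⁻⁵ × sin 57° = 1.22×10⁻⁴ s⁻¹
Pressure gradient: |∂P/∂n| = 400 Pa / 489000 m = 8.18×10⁻⁴ Pa/m
Geostrophic speed: V_g = |∂P/∂n|/(fρ) = 8.18×10⁻⁴/(1.22×10⁻⁴ × 1.06) = 6.31 m/s
Around a low, centrifugal force acts outward with Coriolis, so pressure-gradient force balances both:
(1/ρ)|∂P/∂n| = fV + V²/R  →  V² + fR·V − fR·V_g = 0
With fR = 1.22×10⁻⁴ × 814×10³ m = 99.5 m/s:
V = [−fR + √((fR)² + 4 fR V_g)]/2 = [−99.5 + √(99.5² + 4×99.5×6.31)]/2 = 5.95 m/s
Subgeostrophic (V < V_g = 6.31 m/s), as expected around a low.
Converting: 5.95 m/s × 1.944 = 11.6 knots

11.6 knots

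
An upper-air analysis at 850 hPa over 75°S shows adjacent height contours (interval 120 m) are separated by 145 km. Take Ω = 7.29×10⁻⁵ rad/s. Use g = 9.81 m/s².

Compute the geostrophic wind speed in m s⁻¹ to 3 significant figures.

Coriolis parameter at 75°S:
f = 2Ω sin φ = 2 × 7.29×10⁻⁵ × sin 75° = 1.41×10⁻⁴ s⁻¹
Height gradient: |∂Z/∂n| = 120 m / 145000 m = 8.28×10⁻⁴
On a pressure surface, geostrophic balance gives V_g = (g/f)|∂Z/∂n|:
V_g = 9.81 × 8.28×10⁻⁴ / 1.41×10⁻⁴ = 57.6 m/s

57.6 m s⁻¹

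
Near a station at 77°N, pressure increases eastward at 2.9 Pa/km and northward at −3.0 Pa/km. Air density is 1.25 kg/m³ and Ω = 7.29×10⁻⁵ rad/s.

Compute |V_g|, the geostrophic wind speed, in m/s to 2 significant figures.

23 m/s

Coriolis parameter at 77°N:
f = 2Ω sin φ = 2 × 7.29×10⁻⁵ × sin 77° = 1.42×10⁻⁴ s⁻¹
Component geostrophic relations (x east, y north):
u_g = −(1/(fρ)) ∂P/∂y,  v_g = (1/(fρ)) ∂P/∂x
u_g = −(−3.0×10⁻³)/(1.42×10⁻⁴ × 1.25) = 16.9 m/s;  v_g = (2.9×10⁻³)/(1.42×10⁻⁴ × 1.25) = 16.3 m/s
|V_g| = √(u_g² + v_g²) = 23.5 m/s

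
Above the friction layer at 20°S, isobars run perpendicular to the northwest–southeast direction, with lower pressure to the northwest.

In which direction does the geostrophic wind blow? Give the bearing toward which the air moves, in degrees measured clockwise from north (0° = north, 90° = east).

225°

The pressure-gradient force points toward the northwest (bearing 315°).
Geostrophic balance: in the Southern Hemisphere the Coriolis force deflects motion to the left, so the geostrophic wind blows 90° to the left of the pressure-gradient force (low pressure on the right).
Rotating 315° by 90° counterclockwise gives 225° — the wind blows toward the southwest.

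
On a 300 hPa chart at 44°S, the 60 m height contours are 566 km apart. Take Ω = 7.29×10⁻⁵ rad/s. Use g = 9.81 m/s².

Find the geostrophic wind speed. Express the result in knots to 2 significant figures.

Coriolis parameter at 44°S:
f = 2Ω sin φ = 2 × 7.29×10⁻⁵ × sin 44° = 1.01×10⁻⁴ s⁻¹
Height gradient: |∂Z/∂n| = 60 m / 566000 m = 1.06×10⁻⁴
On a pressure surface, geostrophic balance gives V_g = (g/f)|∂Z/∂n|:
V_g = 9.81 × 1.06×10⁻⁴ / 1.01×10⁻⁴ = 10.3 m/s
Converting: 10.3 m/s × 1.944 = 20 knots

20 knots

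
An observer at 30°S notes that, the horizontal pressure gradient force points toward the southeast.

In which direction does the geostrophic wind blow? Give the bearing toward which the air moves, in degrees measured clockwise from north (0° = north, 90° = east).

045°

The pressure-gradient force points toward the southeast (bearing 135°).
Geostrophic balance: in the Southern Hemisphere the Coriolis force deflects motion to the left, so the geostrophic wind blows 90° to the left of the pressure-gradient force (low pressure on the right).
Rotating 135° by 90° counterclockwise gives 045° — the wind blows toward the northeast.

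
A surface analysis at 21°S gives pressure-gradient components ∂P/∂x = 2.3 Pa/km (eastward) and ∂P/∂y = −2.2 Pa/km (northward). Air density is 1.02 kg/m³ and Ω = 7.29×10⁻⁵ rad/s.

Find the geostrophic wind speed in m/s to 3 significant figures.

59.7 m/s

Coriolis parameter at 21°S:
f = 2Ω sin φ = 2 × 7.29×10⁻⁵ × sin 21° = 5.23×10⁻⁵ s⁻¹
In the Southern Hemisphere f is negative: f = −5.23×10⁻⁵ s⁻¹.
Component geostrophic relations (x east, y north):
u_g = −(1/(fρ)) ∂P/∂y,  v_g = (1/(fρ)) ∂P/∂x
u_g = −(−2.2×10⁻³)/(−5.23×10⁻⁵ × 1.02) = −41.3 m/s;  v_g = (2.3×10⁻³)/(−5.23×10⁻⁵ × 1.02) = −43.2 m/s
|V_g| = √(u_g² + v_g²) = 59.7 m/s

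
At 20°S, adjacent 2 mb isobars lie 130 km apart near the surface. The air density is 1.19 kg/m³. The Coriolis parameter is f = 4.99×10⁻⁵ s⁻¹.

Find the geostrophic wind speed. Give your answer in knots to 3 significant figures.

50.4 knots

Pressure gradient: |∂P/∂n| = 200 Pa / 130000 m = 1.54×10⁻³ Pa/m
Geostrophic balance (pressure-gradient force = Coriolis force):
V_g = (1/(fρ)) |∂P/∂n| = 1.54×10⁻³ / (4.99×10⁻⁵ × 1.19) = 25.9 m/s
Converting: 25.9 m/s × 1.944 = 50.4 knots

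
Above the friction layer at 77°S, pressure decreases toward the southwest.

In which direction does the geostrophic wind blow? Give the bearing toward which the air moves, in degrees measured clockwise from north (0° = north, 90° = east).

The pressure-gradient force points toward the southwest (bearing 225°).
Geostrophic balance: in the Southern Hemisphere the Coriolis force deflects motion to the left, so the geostrophic wind blows 90° to the left of the pressure-gradient force (low pressure on the right).
Rotating 225° by 90° counterclockwise gives 135° — the wind blows toward the southeast.

135°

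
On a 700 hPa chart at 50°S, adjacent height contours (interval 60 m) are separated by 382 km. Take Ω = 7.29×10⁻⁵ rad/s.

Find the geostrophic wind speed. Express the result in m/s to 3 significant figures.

13.8 m/s

Coriolis parameter at 50°S:
f = 2Ω sin φ = 2 × 7.29×10⁻⁵ × sin 50° = 1.12×10⁻⁴ s⁻¹
Height gradient: |∂Z/∂n| = 60 m / 382000 m = 1.57×10⁻⁴
On a pressure surface, geostrophic balance gives V_g = (g/f)|∂Z/∂n|:
V_g = 9.81 × 1.57×10⁻⁴ / 1.12×10⁻⁴ = 13.8 m/s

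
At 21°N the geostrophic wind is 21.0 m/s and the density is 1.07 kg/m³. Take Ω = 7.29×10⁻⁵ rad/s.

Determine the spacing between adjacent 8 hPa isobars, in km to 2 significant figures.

Coriolis parameter at 21°N:
f = 2Ω sin φ = 2 × 7.29×10⁻⁵ × sin 21° = 5.23×10⁻⁵ s⁻¹
Geostrophic balance rearranged: |∂P/∂n| = f ρ V_g
|∂P/∂n| = 5.23×10⁻⁵ × 1.07 × 21.0 = 1.17×10⁻³ Pa/m
Isobar spacing: Δn = ΔP/|∂P/∂n| = 800 Pa / 1.17×10⁻³ Pa/m = 681397 m ≈ 680 km

680 km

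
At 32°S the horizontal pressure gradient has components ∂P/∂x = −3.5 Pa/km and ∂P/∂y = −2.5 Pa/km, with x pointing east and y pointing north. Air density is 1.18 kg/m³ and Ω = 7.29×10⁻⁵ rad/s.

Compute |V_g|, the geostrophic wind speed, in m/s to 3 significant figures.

Coriolis parameter at 32°S:
f = 2Ω sin φ = 2 × 7.29×10⁻⁵ × sin 32° = 7.73×10⁻⁵ s⁻¹
In the Southern Hemisphere f is negative: f = −7.73×10⁻⁵ s⁻¹.
Component geostrophic relations (x east, y north):
u_g = −(1/(fρ)) ∂P/∂y,  v_g = (1/(fρ)) ∂P/∂x
u_g = −(−2.5×10⁻³)/(−7.73×10⁻⁵ × 1.18) = −27.4 m/s;  v_g = (−3.5×10⁻³)/(−7.73×10⁻⁵ × 1.18) = 38.4 m/s
|V_g| = √(u_g² + v_g²) = 47.2 m/s

47.2 m/s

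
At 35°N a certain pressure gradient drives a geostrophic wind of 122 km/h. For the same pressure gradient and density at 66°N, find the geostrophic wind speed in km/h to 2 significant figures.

With the same pressure gradient and density, V_g ∝ 1/f ∝ 1/sin φ.
V₂ = V₁ · sin φ₁ / sin φ₂ = 122 × sin 35° / sin 66°
V₂ = 122 × 0.5736/0.9135 = 77 km/h

77 km/h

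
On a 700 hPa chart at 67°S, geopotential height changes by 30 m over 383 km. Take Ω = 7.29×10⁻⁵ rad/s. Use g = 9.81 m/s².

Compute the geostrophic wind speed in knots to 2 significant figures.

11 knots

Coriolis parameter at 67°S:
f = 2Ω sin φ = 2 × 7.29×10⁻⁵ × sin 67° = 1.34×10⁻⁴ s⁻¹
Height gradient: |∂Z/∂n| = 30 m / 383000 m = 7.83×10⁻⁵
On a pressure surface, geostrophic balance gives V_g = (g/f)|∂Z/∂n|:
V_g = 9.81 × 7.83×10⁻⁵ / 1.34×10⁻⁴ = 5.73 m/s
Converting: 5.73 m/s × 1.944 = 11 knots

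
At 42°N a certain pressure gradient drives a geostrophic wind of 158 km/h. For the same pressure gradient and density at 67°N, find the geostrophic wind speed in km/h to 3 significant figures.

115 km/h

With the same pressure gradient and density, V_g ∝ 1/f ∝ 1/sin φ.
V₂ = V₁ · sin φ₁ / sin φ₂ = 158 × sin 42° / sin 67°
V₂ = 158 × 0.6691/0.9205 = 115 km/h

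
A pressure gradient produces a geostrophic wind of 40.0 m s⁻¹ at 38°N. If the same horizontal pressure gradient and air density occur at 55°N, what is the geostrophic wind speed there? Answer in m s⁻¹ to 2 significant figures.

30 m s⁻¹

With the same pressure gradient and density, V_g ∝ 1/f ∝ 1/sin φ.
V₂ = V₁ · sin φ₁ / sin φ₂ = 40.0 × sin 38° / sin 55°
V₂ = 40.0 × 0.6157/0.8192 = 30 m s⁻¹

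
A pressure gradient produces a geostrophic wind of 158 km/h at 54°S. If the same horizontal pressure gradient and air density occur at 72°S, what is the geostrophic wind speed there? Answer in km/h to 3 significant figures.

With the same pressure gradient and density, V_g ∝ 1/f ∝ 1/sin φ.
V₂ = V₁ · sin φ₁ / sin φ₂ = 158 × sin 54° / sin 72°
V₂ = 158 × 0.8090/0.9511 = 134 km/h

134 km/h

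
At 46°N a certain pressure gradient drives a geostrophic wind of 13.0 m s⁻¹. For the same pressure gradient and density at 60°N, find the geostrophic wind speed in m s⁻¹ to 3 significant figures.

With the same pressure gradient and density, V_g ∝ 1/f ∝ 1/sin φ.
V₂ = V₁ · sin φ₁ / sin φ₂ = 13.0 × sin 46° / sin 60°
V₂ = 13.0 × 0.7193/0.8660 = 10.8 m s⁻¹

10.8 m s⁻¹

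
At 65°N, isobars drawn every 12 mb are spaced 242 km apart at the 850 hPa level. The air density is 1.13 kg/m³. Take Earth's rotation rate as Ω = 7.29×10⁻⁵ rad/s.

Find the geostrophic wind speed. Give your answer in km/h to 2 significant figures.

120 km/h

Coriolis parameter at 65°N:
f = 2Ω sin φ = 2 × 7.29×10⁻⁵ × sin 65° = 1.32×10⁻⁴ s⁻¹
Pressure gradient: |∂P/∂n| = 1200 Pa / 242000 m = 4.96×10⁻³ Pa/m
Geostrophic balance (pressure-gradient force = Coriolis force):
V_g = (1/(fρ)) |∂P/∂n| = 4.96×10⁻³ / (1.32×10⁻⁴ × 1.13) = 33.2 m/s
Converting: 33.2 m/s × 3.6 = 120 km/h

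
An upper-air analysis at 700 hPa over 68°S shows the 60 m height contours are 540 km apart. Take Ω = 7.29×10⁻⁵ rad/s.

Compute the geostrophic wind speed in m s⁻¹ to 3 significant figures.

Coriolis parameter at 68°S:
f = 2Ω sin φ = 2 × 7.29×10⁻⁵ × sin 68° = 1.35×10⁻⁴ s⁻¹
Height gradient: |∂Z/∂n| = 60 m / 540000 m = 1.11×10⁻⁴
On a pressure surface, geostrophic balance gives V_g = (g/f)|∂Z/∂n|:
V_g = 9.81 × 1.11×10⁻⁴ / 1.35×10⁻⁴ = 8.06 m/s

8.06 m s⁻¹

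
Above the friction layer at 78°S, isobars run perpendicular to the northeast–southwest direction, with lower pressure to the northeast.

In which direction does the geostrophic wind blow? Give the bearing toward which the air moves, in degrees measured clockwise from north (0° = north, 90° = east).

The pressure-gradient force points toward the northeast (bearing 045°).
Geostrophic balance: in the Southern Hemisphere the Coriolis force deflects motion to the left, so the geostrophic wind blows 90° to the left of the pressure-gradient force (low pressure on the right).
Rotating 045° by 90° counterclockwise gives 315° — the wind blows toward the northwest.

315°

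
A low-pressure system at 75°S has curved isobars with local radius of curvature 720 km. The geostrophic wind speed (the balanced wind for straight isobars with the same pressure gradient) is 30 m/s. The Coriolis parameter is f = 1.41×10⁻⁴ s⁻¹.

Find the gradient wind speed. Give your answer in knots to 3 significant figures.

47.1 knots

Around a low, centrifugal force acts outward with Coriolis, so pressure-gradient force balances both:
(1/ρ)|∂P/∂n| = fV + V²/R  →  V² + fR·V − fR·V_g = 0
With fR = 1.41×10⁻⁴ × 720×10³ m = 102 m/s:
V = [−fR + √((fR)² + 4 fR V_g)]/2 = [−102 + √(102² + 4×102×30)]/2 = 24.2 m/s
Subgeostrophic (V < V_g = 30 m/s), as expected around a low.
Converting: 24.2 m/s × 1.944 = 47.1 knots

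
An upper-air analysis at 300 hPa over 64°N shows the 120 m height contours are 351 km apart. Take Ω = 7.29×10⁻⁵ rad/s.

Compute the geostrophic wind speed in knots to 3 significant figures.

49.7 knots

Coriolis parameter at 64°N:
f = 2Ω sin φ = 2 × 7.29×10⁻⁵ × sin 64° = 1.31×10⁻⁴ s⁻¹
Height gradient: |∂Z/∂n| = 120 m / 351000 m = 3.42×10⁻⁴
On a pressure surface, geostrophic balance gives V_g = (g/f)|∂Z/∂n|:
V_g = 9.81 × 3.42×10⁻⁴ / 1.31×10⁻⁴ = 25.6 m/s
Converting: 25.6 m/s × 1.944 = 49.7 knots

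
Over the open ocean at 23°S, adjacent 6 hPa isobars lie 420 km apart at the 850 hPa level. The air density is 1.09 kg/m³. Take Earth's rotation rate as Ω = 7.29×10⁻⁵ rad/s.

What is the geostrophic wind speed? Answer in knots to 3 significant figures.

Coriolis parameter at 23°S:
f = 2Ω sin φ = 2 × 7.29×10⁻⁵ × sin 23° = 5.70×10⁻⁵ s⁻¹
Pressure gradient: |∂P/∂n| = 600 Pa / 420000 m = 1.43×10⁻³ Pa/m
Geostrophic balance (pressure-gradient force = Coriolis force):
V_g = (1/(fρ)) |∂P/∂n| = 1.43×10⁻³ / (5.70×10⁻⁵ × 1.09) = 23.0 m/s
Converting: 23.0 m/s × 1.944 = 44.7 knots

44.7 knots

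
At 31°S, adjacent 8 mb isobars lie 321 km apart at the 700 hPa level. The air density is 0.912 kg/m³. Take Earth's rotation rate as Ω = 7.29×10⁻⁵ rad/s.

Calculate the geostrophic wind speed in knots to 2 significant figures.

71 knots

Coriolis parameter at 31°S:
f = 2Ω sin φ = 2 × 7.29×10⁻⁵ × sin 31° = 7.51×10⁻⁵ s⁻¹
Pressure gradient: |∂P/∂n| = 800 Pa / 321000 m = 2.49×10⁻³ Pa/m
Geostrophic balance (pressure-gradient force = Coriolis force):
V_g = (1/(fρ)) |∂P/∂n| = 2.49×10⁻³ / (7.51×10⁻⁵ × 0.912) = 36.4 m/s
Converting: 36.4 m/s × 1.944 = 71 knots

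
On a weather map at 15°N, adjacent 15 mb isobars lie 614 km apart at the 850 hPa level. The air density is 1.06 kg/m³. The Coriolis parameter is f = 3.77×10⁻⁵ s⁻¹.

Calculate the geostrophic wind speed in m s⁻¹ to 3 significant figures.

61.1 m s⁻¹

Pressure gradient: |∂P/∂n| = 1500 Pa / 614000 m = 2.44×10⁻³ Pa/m
Geostrophic balance (pressure-gradient force = Coriolis force):
V_g = (1/(fρ)) |∂P/∂n| = 2.44×10⁻³ / (3.77×10⁻⁵ × 1.06) = 61.1 m/s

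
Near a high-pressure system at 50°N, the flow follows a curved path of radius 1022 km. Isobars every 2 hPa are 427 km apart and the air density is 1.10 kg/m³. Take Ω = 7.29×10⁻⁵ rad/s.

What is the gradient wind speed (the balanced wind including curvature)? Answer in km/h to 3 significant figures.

Coriolis parameter at 50°N:
f = 2Ω sin φ = 2 × 7.29×10⁻⁵ × sin 50° = 1.12×10⁻⁴ s⁻¹
Pressure gradient: |∂P/∂n| = 200 Pa / 427000 m = 4.68×10⁻⁴ Pa/m
Geostrophic speed: V_g = |∂P/∂n|/(fρ) = 4.68×10⁻⁴/(1.12×10⁻⁴ × 1.10) = 3.81 m/s
Around a high, pressure-gradient force acts outward with centrifugal, so Coriolis balances both:
fV = (1/ρ)|∂P/∂n| + V²/R  →  V² − fR·V + fR·V_g = 0
With fR = 1.12×10⁻⁴ × 1022×10³ m = 114 m/s:
V = [fR − √((fR)² − 4 fR V_g)]/2 = [114 − √(114² − 4×114×3.81)]/2 = 3.95 m/s
Supergeostrophic (V > V_g = 3.81 m/s), as expected around a high.
Converting: 3.95 m/s × 3.6 = 14.2 km/h

14.2 km/h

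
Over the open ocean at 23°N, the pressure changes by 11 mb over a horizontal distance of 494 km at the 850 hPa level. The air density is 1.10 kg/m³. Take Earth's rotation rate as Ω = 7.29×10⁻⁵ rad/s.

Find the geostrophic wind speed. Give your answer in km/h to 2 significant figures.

Coriolis parameter at 23°N:
f = 2Ω sin φ = 2 × 7.29×10⁻⁵ × sin 23° = 5.70×10⁻⁵ s⁻¹
Pressure gradient: |∂P/∂n| = 1100 Pa / 494000 m = 2.23×10⁻³ Pa/m
Geostrophic balance (pressure-gradient force = Coriolis force):
V_g = (1/(fρ)) |∂P/∂n| = 2.23×10⁻³ / (5.70×10⁻⁵ × 1.10) = 35.5 m/s
Converting: 35.5 m/s × 3.6 = 130 km/h

130 km/h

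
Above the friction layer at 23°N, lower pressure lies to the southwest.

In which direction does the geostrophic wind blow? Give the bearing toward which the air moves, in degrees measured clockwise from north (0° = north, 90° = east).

315°

The pressure-gradient force points toward the southwest (bearing 225°).
Geostrophic balance: in the Northern Hemisphere the Coriolis force deflects motion to the right, so the geostrophic wind blows 90° to the right of the pressure-gradient force (low pressure on the left).
Rotating 225° by 90° clockwise gives 315° — the wind blows toward the northwest.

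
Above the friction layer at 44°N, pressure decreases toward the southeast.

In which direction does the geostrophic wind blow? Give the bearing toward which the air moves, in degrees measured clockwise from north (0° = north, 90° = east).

225°

The pressure-gradient force points toward the southeast (bearing 135°).
Geostrophic balance: in the Northern Hemisphere the Coriolis force deflects motion to the right, so the geostrophic wind blows 90° to the right of the pressure-gradient force (low pressure on the left).
Rotating 135° by 90° clockwise gives 225° — the wind blows toward the southwest.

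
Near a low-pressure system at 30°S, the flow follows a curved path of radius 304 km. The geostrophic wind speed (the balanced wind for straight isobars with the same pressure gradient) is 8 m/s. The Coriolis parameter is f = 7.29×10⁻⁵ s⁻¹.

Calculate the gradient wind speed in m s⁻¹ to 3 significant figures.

6.24 m s⁻¹

Around a low, centrifugal force acts outward with Coriolis, so pressure-gradient force balances both:
(1/ρ)|∂P/∂n| = fV + V²/R  →  V² + fR·V − fR·V_g = 0
With fR = 7.29×10⁻⁵ × 304×10³ m = 22.2 m/s:
V = [−fR + √((fR)² + 4 fR V_g)]/2 = [−22.2 + √(22.2² + 4×22.2×8)]/2 = 6.24 m/s
Subgeostrophic (V < V_g = 8 m/s), as expected around a low.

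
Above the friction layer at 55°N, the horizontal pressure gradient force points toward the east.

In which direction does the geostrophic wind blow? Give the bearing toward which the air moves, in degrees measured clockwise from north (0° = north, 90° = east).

180°

The pressure-gradient force points toward the east (bearing 090°).
Geostrophic balance: in the Northern Hemisphere the Coriolis force deflects motion to the right, so the geostrophic wind blows 90° to the right of the pressure-gradient force (low pressure on the left).
Rotating 090° by 90° clockwise gives 180° — the wind blows toward the south.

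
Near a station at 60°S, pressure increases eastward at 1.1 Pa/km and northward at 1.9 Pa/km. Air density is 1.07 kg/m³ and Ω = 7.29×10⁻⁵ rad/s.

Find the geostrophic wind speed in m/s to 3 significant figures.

16.2 m/s

Coriolis parameter at 60°S:
f = 2Ω sin φ = 2 × 7.29×10⁻⁵ × sin 60° = 1.26×10⁻⁴ s⁻¹
In the Southern Hemisphere f is negative: f = −1.26×10⁻⁴ s⁻¹.
Component geostrophic relations (x east, y north):
u_g = −(1/(fρ)) ∂P/∂y,  v_g = (1/(fρ)) ∂P/∂x
u_g = −(1.9×10⁻³)/(−1.26×10⁻⁴ × 1.07) = 14.1 m/s;  v_g = (1.1×10⁻³)/(−1.26×10⁻⁴ × 1.07) = −8.14 m/s
|V_g| = √(u_g² + v_g²) = 16.2 m/s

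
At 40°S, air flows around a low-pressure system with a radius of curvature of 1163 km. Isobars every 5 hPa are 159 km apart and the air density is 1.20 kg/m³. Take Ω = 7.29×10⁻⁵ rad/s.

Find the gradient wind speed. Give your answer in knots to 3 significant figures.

44.9 knots

Coriolis parameter at 40°S:
f = 2Ω sin φ = 2 × 7.29×10⁻⁵ × sin 40° = 9.37×10⁻⁵ s⁻¹
Pressure gradient: |∂P/∂n| = 500 Pa / 159000 m = 3.14×10⁻³ Pa/m
Geostrophic speed: V_g = |∂P/∂n|/(fρ) = 3.14×10⁻³/(9.37×10⁻⁵ × 1.20) = 28.0 m/s
Around a low, centrifugal force acts outward with Coriolis, so pressure-gradient force balances both:
(1/ρ)|∂P/∂n| = fV + V²/R  →  V² + fR·V − fR·V_g = 0
With fR = 9.37×10⁻⁵ × 1163×10³ m = 109 m/s:
V = [−fR + √((fR)² + 4 fR V_g)]/2 = [−109 + √(109² + 4×109×28)]/2 = 23.1 m/s
Subgeostrophic (V < V_g = 28 m/s), as expected around a low.
Converting: 23.1 m/s × 1.944 = 44.9 knots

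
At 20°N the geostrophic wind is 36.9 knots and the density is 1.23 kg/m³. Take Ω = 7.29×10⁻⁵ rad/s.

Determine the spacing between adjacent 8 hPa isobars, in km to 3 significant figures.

Coriolis parameter at 20°N:
f = 2Ω sin φ = 2 × 7.29×10⁻⁵ × sin 20° = 4.99×10⁻⁵ s⁻¹
Wind speed in SI: 36.9 knots = 19.0 m/s
Geostrophic balance rearranged: |∂P/∂n| = f ρ V_g
|∂P/∂n| = 4.99×10⁻⁵ × 1.23 × 19.0 = 1.16×10⁻³ Pa/m
Isobar spacing: Δn = ΔP/|∂P/∂n| = 800 Pa / 1.16×10⁻³ Pa/m = 687086 m ≈ 687 km

687 km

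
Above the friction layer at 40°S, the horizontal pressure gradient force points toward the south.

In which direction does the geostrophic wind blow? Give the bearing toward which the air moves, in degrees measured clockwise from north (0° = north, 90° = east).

090°

The pressure-gradient force points toward the south (bearing 180°).
Geostrophic balance: in the Southern Hemisphere the Coriolis force deflects motion to the left, so the geostrophic wind blows 90° to the left of the pressure-gradient force (low pressure on the right).
Rotating 180° by 90° counterclockwise gives 090° — the wind blows toward the east.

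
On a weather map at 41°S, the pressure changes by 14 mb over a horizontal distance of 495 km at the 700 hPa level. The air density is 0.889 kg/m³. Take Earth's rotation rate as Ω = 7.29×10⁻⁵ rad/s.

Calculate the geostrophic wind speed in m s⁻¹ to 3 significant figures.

Coriolis parameter at 41°S:
f = 2Ω sin φ = 2 × 7.29×10⁻⁵ × sin 41° = 9.57×10⁻⁵ s⁻¹
Pressure gradient: |∂P/∂n| = 1400 Pa / 495000 m = 2.83×10⁻³ Pa/m
Geostrophic balance (pressure-gradient force = Coriolis force):
V_g = (1/(fρ)) |∂P/∂n| = 2.83×10⁻³ / (9.57×10⁻⁵ × 0.889) = 33.3 m/s

33.3 m s⁻¹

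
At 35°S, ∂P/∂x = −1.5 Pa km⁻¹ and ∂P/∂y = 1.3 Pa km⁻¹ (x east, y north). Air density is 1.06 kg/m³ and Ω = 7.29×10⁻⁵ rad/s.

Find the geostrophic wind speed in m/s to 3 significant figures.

Coriolis parameter at 35°S:
f = 2Ω sin φ = 2 × 7.29×10⁻⁵ × sin 35° = 8.36×10⁻⁵ s⁻¹
In the Southern Hemisphere f is negative: f = −8.36×10⁻⁵ s⁻¹.
Component geostrophic relations (x east, y north):
u_g = −(1/(fρ)) ∂P/∂y,  v_g = (1/(fρ)) ∂P/∂x
u_g = −(1.3×10⁻³)/(−8.36×10⁻⁵ × 1.06) = 14.7 m/s;  v_g = (−1.5×10⁻³)/(−8.36×10⁻⁵ × 1.06) = 16.9 m/s
|V_g| = √(u_g² + v_g²) = 22.4 m/s

22.4 m/s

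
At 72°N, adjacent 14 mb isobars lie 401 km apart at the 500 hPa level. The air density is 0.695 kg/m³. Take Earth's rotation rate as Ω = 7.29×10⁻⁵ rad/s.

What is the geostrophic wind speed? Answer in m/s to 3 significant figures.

36.2 m/s

Coriolis parameter at 72°N:
f = 2Ω sin φ = 2 × 7.29×10⁻⁵ × sin 72° = 1.39×10⁻⁴ s⁻¹
Pressure gradient: |∂P/∂n| = 1400 Pa / 401000 m = 3.49×10⁻³ Pa/m
Geostrophic balance (pressure-gradient force = Coriolis force):
V_g = (1/(fρ)) |∂P/∂n| = 3.49×10⁻³ / (1.39×10⁻⁴ × 0.695) = 36.2 m/s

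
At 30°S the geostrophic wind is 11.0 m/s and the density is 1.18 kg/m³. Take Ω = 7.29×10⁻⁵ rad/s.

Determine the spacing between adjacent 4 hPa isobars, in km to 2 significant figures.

Coriolis parameter at 30°S:
f = 2Ω sin φ = 2 × 7.29×10⁻⁵ × sin 30° = 7.29×10⁻⁵ s⁻¹
Geostrophic balance rearranged: |∂P/∂n| = f ρ V_g
|∂P/∂n| = 7.29×10⁻⁵ × 1.18 × 11.0 = 9.46×10⁻⁴ Pa/m
Isobar spacing: Δn = ΔP/|∂P/∂n| = 400 Pa / 9.46×10⁻⁴ Pa/m = 422725 m ≈ 420 km

420 km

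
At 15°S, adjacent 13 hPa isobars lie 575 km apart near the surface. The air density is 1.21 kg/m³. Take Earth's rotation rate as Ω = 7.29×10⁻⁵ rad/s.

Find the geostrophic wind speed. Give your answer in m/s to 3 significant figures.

49.5 m/s

Coriolis parameter at 15°S:
f = 2Ω sin φ = 2 × 7.29×10⁻⁵ × sin 15° = 3.77×10⁻⁵ s⁻¹
Pressure gradient: |∂P/∂n| = 1300 Pa / 575000 m = 2.26×10⁻³ Pa/m
Geostrophic balance (pressure-gradient force = Coriolis force):
V_g = (1/(fρ)) |∂P/∂n| = 2.26×10⁻³ / (3.77×10⁻⁵ × 1.21) = 49.5 m/s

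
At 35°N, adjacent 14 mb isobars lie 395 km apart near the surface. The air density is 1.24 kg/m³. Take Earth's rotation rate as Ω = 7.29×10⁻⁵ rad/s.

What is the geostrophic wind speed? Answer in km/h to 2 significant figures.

Coriolis parameter at 35°N:
f = 2Ω sin φ = 2 × 7.29×10⁻⁵ × sin 35° = 8.36×10⁻⁵ s⁻¹
Pressure gradient: |∂P/∂n| = 1400 Pa / 395000 m = 3.54×10⁻³ Pa/m
Geostrophic balance (pressure-gradient force = Coriolis force):
V_g = (1/(fρ)) |∂P/∂n| = 3.54×10⁻³ / (8.36×10⁻⁵ × 1.24) = 34.2 m/s
Converting: 34.2 m/s × 3.6 = 120 km/h

120 km/h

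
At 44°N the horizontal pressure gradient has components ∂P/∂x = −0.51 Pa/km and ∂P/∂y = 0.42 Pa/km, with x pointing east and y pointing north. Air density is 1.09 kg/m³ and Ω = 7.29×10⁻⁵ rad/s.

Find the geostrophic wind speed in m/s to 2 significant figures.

6.0 m/s

Coriolis parameter at 44°N:
f = 2Ω sin φ = 2 × 7.29×10⁻⁵ × sin 44° = 1.01×10⁻⁴ s⁻¹
Component geostrophic relations (x east, y north):
u_g = −(1/(fρ)) ∂P/∂y,  v_g = (1/(fρ)) ∂P/∂x
u_g = −(0.42×10⁻³)/(1.01×10⁻⁴ × 1.09) = −3.80 m/s;  v_g = (−0.51×10⁻³)/(1.01×10⁻⁴ × 1.09) = −4.62 m/s
|V_g| = √(u_g² + v_g²) = 5.98 m/s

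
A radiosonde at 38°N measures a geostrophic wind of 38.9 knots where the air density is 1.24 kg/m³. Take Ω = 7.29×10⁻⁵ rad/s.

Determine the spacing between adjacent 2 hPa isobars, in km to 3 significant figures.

89.8 km

Coriolis parameter at 38°N:
f = 2Ω sin φ = 2 × 7.29×10⁻⁵ × sin 38° = 8.98×10⁻⁵ s⁻¹
Wind speed in SI: 38.9 knots = 20.0 m/s
Geostrophic balance rearranged: |∂P/∂n| = f ρ V_g
|∂P/∂n| = 8.98×10⁻⁵ × 1.24 × 20.0 = 2.23×10⁻³ Pa/m
Isobar spacing: Δn = ΔP/|∂P/∂n| = 200 Pa / 2.23×10⁻³ Pa/m = 89789 m ≈ 89.8 km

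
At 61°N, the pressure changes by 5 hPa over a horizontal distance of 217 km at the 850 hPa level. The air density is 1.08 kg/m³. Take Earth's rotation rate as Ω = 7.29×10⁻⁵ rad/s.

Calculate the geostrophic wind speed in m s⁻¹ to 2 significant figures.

Coriolis parameter at 61°N:
f = 2Ω sin φ = 2 × 7.29×10⁻⁵ × sin 61° = 1.28×10⁻⁴ s⁻¹
Pressure gradient: |∂P/∂n| = 500 Pa / 217000 m = 2.30×10⁻³ Pa/m
Geostrophic balance (pressure-gradient force = Coriolis force):
V_g = (1/(fρ)) |∂P/∂n| = 2.30×10⁻³ / (1.28×10⁻⁴ × 1.08) = 16.7 m/s

17 m s⁻¹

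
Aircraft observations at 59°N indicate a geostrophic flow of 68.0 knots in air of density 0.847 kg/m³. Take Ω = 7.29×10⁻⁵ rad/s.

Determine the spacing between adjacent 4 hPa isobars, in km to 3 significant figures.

Coriolis parameter at 59°N:
f = 2Ω sin φ = 2 × 7.29×10⁻⁵ × sin 59° = 1.25×10⁻⁴ s⁻¹
Wind speed in SI: 68.0 knots = 35.0 m/s
Geostrophic balance rearranged: |∂P/∂n| = f ρ V_g
|∂P/∂n| = 1.25×10⁻⁴ × 0.847 × 35.0 = 3.70×10⁻³ Pa/m
Isobar spacing: Δn = ΔP/|∂P/∂n| = 400 Pa / 3.70×10⁻³ Pa/m = 108021 m ≈ 108 km

108 km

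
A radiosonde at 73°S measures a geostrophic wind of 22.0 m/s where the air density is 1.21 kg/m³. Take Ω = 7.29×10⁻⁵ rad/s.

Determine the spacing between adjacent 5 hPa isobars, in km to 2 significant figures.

Coriolis parameter at 73°S:
f = 2Ω sin φ = 2 × 7.29×10⁻⁵ × sin 73° = 1.39×10⁻⁴ s⁻¹
Geostrophic balance rearranged: |∂P/∂n| = f ρ V_g
|∂P/∂n| = 1.39×10⁻⁴ × 1.21 × 22.0 = 3.71×10⁻³ Pa/m
Isobar spacing: Δn = ΔP/|∂P/∂n| = 500 Pa / 3.71×10⁻³ Pa/m = 134713 m ≈ 130 km

130 km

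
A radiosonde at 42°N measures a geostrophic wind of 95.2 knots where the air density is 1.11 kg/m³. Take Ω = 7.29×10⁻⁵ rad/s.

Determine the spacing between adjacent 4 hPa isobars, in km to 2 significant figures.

75 km

Coriolis parameter at 42°N:
f = 2Ω sin φ = 2 × 7.29×10⁻⁵ × sin 42° = 9.76×10⁻⁵ s⁻¹
Wind speed in SI: 95.2 knots = 49.0 m/s
Geostrophic balance rearranged: |∂P/∂n| = f ρ V_g
|∂P/∂n| = 9.76×10⁻⁵ × 1.11 × 49.0 = 5.30×10⁻³ Pa/m
Isobar spacing: Δn = ΔP/|∂P/∂n| = 400 Pa / 5.30×10⁻³ Pa/m = 75421 m ≈ 75 km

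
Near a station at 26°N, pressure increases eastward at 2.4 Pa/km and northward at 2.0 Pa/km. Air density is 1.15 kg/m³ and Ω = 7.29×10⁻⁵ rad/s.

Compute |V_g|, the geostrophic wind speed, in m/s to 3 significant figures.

Coriolis parameter at 26°N:
f = 2Ω sin φ = 2 × 7.29×10⁻⁵ × sin 26° = 6.39×10⁻⁵ s⁻¹
Component geostrophic relations (x east, y north):
u_g = −(1/(fρ)) ∂P/∂y,  v_g = (1/(fρ)) ∂P/∂x
u_g = −(2.0×10⁻³)/(6.39×10⁻⁵ × 1.15) = −27.2 m/s;  v_g = (2.4×10⁻³)/(6.39×10⁻⁵ × 1.15) = 32.7 m/s
|V_g| = √(u_g² + v_g²) = 42.5 m/s

42.5 m/s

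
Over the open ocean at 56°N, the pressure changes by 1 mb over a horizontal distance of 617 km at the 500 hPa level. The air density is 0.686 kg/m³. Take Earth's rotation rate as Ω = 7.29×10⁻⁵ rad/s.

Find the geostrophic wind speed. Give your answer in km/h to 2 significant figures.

7.0 km/h

Coriolis parameter at 56°N:
f = 2Ω sin φ = 2 × 7.29×10⁻⁵ × sin 56° = 1.21×10⁻⁴ s⁻¹
Pressure gradient: |∂P/∂n| = 100 Pa / 617000 m = 1.62×10⁻⁴ Pa/m
Geostrophic balance (pressure-gradient force = Coriolis force):
V_g = (1/(fρ)) |∂P/∂n| = 1.62×10⁻⁴ / (1.21×10⁻⁴ × 0.686) = 1.95 m/s
Converting: 1.95 m/s × 3.6 = 7.0 km/h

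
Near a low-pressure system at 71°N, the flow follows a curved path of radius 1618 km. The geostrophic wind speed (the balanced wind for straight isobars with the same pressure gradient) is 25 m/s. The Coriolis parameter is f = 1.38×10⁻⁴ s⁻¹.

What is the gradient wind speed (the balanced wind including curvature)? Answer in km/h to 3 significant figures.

Around a low, centrifugal force acts outward with Coriolis, so pressure-gradient force balances both:
(1/ρ)|∂P/∂n| = fV + V²/R  →  V² + fR·V − fR·V_g = 0
With fR = 1.38×10⁻⁴ × 1618×10³ m = 223 m/s:
V = [−fR + √((fR)² + 4 fR V_g)]/2 = [−223 + √(223² + 4×223×25)]/2 = 22.7 m/s
Subgeostrophic (V < V_g = 25 m/s), as expected around a low.
Converting: 22.7 m/s × 3.6 = 81.7 km/h

81.7 km/h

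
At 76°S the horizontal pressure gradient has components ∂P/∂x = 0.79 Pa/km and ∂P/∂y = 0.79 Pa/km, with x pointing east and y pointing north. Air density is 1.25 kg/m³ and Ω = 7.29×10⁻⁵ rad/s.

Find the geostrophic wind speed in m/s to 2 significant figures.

Coriolis parameter at 76°S:
f = 2Ω sin φ = 2 × 7.29×10⁻⁵ × sin 76° = 1.41×10⁻⁴ s⁻¹
In the Southern Hemisphere f is negative: f = −1.41×10⁻⁴ s⁻¹.
Component geostrophic relations (x east, y north):
u_g = −(1/(fρ)) ∂P/∂y,  v_g = (1/(fρ)) ∂P/∂x
u_g = −(0.79×10⁻³)/(−1.41×10⁻⁴ × 1.25) = 4.47 m/s;  v_g = (0.79×10⁻³)/(−1.41×10⁻⁴ × 1.25) = −4.47 m/s
|V_g| = √(u_g² + v_g²) = 6.32 m/s

6.3 m/s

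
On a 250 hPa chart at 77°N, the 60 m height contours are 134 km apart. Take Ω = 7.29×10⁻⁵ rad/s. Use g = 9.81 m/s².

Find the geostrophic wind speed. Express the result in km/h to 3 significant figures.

111 km/h

Coriolis parameter at 77°N:
f = 2Ω sin φ = 2 × 7.29×10⁻⁵ × sin 77° = 1.42×10⁻⁴ s⁻¹
Height gradient: |∂Z/∂n| = 60 m / 134000 m = 4.48×10⁻⁴
On a pressure surface, geostrophic balance gives V_g = (g/f)|∂Z/∂n|:
V_g = 9.81 × 4.48×10⁻⁴ / 1.42×10⁻⁴ = 30.9 m/s
Converting: 30.9 m/s × 3.6 = 111 km/h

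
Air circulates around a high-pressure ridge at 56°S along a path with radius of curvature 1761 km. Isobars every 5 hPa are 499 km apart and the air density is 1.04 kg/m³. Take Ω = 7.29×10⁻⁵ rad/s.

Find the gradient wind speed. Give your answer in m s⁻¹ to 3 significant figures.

Coriolis parameter at 56°S:
f = 2Ω sin φ = 2 × 7.29×10⁻⁵ × sin 56° = 1.21×10⁻⁴ s⁻¹
Pressure gradient: |∂P/∂n| = 500 Pa / 499000 m = 1.00×10⁻³ Pa/m
Geostrophic speed: V_g = |∂P/∂n|/(fρ) = 1.00×10⁻³/(1.21×10⁻⁴ × 1.04) = 7.97 m/s
Around a high, pressure-gradient force acts outward with centrifugal, so Coriolis balances both:
fV = (1/ρ)|∂P/∂n| + V²/R  →  V² − fR·V + fR·V_g = 0
With fR = 1.21×10⁻⁴ × 1761×10³ m = 213 m/s:
V = [fR − √((fR)² − 4 fR V_g)]/2 = [213 − √(213² − 4×213×7.97)]/2 = 8.29 m/s
Supergeostrophic (V > V_g = 7.97 m/s), as expected around a high.

8.29 m s⁻¹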